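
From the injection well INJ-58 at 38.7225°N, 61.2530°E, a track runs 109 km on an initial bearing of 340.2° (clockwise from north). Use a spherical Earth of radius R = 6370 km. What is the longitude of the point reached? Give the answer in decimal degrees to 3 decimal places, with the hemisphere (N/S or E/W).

60.822°E

δ = d/R = 109/6370 = 0.017111 rad
φ₂ = arcsin(sin φ₁ cos δ + cos φ₁ sin δ cos θ)
   = arcsin(0.62555·0.99985 + 0.78018·0.01711·0.94088) = 39.64417°
λ₂ = λ₁ + atan2(sin θ sin δ cos φ₁, cos δ − sin φ₁ sin φ₂) = 60.82173°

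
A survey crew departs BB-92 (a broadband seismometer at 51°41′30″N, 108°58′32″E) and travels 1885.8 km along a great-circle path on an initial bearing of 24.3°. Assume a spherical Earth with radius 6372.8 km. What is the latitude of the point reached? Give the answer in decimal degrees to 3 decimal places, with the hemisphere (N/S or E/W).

66.253°N

BB-92: φ = +51.69167°, λ = +108.97556°
δ = d/R = 1885.8/6372.8 = 0.295914 rad
φ₂ = arcsin(sin φ₁ cos δ + cos φ₁ sin δ cos θ)
   = arcsin(0.78469·0.95654 + 0.61989·0.29161·0.91140) = 66.25330°
λ₂ = λ₁ + atan2(sin θ sin δ cos φ₁, cos δ − sin φ₁ sin φ₂) = 126.31316°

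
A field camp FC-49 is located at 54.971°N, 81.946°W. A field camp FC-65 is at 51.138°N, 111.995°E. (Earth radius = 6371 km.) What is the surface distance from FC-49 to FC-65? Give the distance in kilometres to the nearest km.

8146 km

Δφ = -3.8330°,  Δλ = -166.0590°
a = sin²(Δφ/2) + cos φ₁ cos φ₂ sin²(Δλ/2) = 0.355963
c = 2·arcsin(√a) = 1.278581 rad = 73.2573°
d = R·c = 6371 × 1.278581 = 8145.8 km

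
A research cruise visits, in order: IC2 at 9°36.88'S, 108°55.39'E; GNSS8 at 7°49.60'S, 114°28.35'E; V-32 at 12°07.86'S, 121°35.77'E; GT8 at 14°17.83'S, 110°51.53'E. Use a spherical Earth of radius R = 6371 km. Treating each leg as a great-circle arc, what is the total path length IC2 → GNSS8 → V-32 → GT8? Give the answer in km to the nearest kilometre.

2743 km

IC2: φ = -9.61467°, λ = +108.92317°
GNSS8: φ = -7.82667°, λ = +114.47250°
V-32: φ = -12.13100°, λ = +121.59617°
GT8: φ = -14.29717°, λ = +110.85883°
IC2→GNSS8: c = 0.100687 rad, d = 641.48 km
GNSS8→V-32: c = 0.143630 rad, d = 915.07 km
V-32→GT8: c = 0.186290 rad, d = 1186.85 km
Total = 641.48 + 915.07 + 1186.85 = 2743.40 km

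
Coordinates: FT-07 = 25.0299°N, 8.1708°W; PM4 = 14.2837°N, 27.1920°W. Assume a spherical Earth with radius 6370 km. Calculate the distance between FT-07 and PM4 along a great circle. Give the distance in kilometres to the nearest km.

Δφ = -10.7462°,  Δλ = -19.0212°
a = sin²(Δφ/2) + cos φ₁ cos φ₂ sin²(Δλ/2) = 0.032741
c = 2·arcsin(√a) = 0.363894 rad = 20.8496°
d = R·c = 6370 × 0.363894 = 2318.0 km

2318 km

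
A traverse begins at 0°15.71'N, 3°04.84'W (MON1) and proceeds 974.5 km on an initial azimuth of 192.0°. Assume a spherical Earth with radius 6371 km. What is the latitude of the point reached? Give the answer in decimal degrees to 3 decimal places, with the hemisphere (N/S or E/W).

8.309°S

MON1: φ = +0.26183°, λ = -3.08067°
δ = d/R = 974.5/6371 = 0.152959 rad
φ₂ = arcsin(sin φ₁ cos δ + cos φ₁ sin δ cos θ)
   = arcsin(0.00457·0.98832 + 0.99999·0.15236·-0.97815) = -8.30922°
λ₂ = λ₁ + atan2(sin θ sin δ cos φ₁, cos δ − sin φ₁ sin φ₂) = -4.91525°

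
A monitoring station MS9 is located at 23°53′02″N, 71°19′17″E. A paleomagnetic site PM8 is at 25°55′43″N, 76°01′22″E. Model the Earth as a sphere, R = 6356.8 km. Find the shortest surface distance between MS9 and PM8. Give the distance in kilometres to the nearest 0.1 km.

MS9: φ = +23.88389°, λ = +71.32139°
PM8: φ = +25.92861°, λ = +76.02278°
Δφ = 2.0447°,  Δλ = 4.7014°
a = sin²(Δφ/2) + cos φ₁ cos φ₂ sin²(Δλ/2) = 0.001702
c = 2·arcsin(√a) = 0.082528 rad = 4.7285°
d = R·c = 6356.8 × 0.082528 = 524.6 km

524.6 km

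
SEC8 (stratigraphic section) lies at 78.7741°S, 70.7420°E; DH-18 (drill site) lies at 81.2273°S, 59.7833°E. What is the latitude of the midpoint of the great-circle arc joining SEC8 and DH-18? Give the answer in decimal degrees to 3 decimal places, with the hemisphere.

80.045°S

Bx = cos φ₂ cos Δλ = 0.149734,  By = cos φ₂ sin Δλ = -0.028993
φₘ = atan2(sin φ₁ + sin φ₂, √((cos φ₁ + Bx)² + By²)) = -80.04481°
λₘ = λ₁ + atan2(By, cos φ₁ + Bx) = 65.93006°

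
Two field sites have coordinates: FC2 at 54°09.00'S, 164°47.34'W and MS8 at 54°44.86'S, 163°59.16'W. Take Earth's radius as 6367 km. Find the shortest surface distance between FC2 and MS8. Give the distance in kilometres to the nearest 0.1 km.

84.3 km

FC2: φ = -54.15000°, λ = -164.78900°
MS8: φ = -54.74767°, λ = -163.98600°
Δφ = -0.5977°,  Δλ = 0.8030°
a = sin²(Δφ/2) + cos φ₁ cos φ₂ sin²(Δλ/2) = 0.000044
c = 2·arcsin(√a) = 0.013237 rad = 0.7584°
d = R·c = 6367 × 0.013237 = 84.3 km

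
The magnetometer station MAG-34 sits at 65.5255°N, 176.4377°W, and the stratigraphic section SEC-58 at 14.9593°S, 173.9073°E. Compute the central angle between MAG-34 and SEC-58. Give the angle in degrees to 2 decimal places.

80.81°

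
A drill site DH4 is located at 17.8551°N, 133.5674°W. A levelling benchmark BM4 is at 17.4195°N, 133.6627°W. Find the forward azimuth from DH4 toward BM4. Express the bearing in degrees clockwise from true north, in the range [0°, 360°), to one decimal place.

191.8°

Δλ = -0.0953°
y = sin Δλ · cos φ₂ = -0.001587
x = cos φ₁ sin φ₂ − sin φ₁ cos φ₂ cos Δλ = -0.007602
θ = atan2(y, x) = -168.2084° → 191.7916° (mod 360°)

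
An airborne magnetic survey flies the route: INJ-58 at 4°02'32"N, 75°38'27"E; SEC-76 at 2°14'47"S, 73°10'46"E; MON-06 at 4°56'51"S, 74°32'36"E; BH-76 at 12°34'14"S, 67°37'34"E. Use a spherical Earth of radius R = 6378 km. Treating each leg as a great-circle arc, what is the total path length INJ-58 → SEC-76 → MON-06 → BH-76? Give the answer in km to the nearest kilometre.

INJ-58: φ = +4.04222°, λ = +75.64083°
SEC-76: φ = -2.24639°, λ = +73.17944°
MON-06: φ = -4.94750°, λ = +74.54333°
BH-76: φ = -12.57056°, λ = +67.62611°
INJ-58→SEC-76: c = 0.117855 rad, d = 751.68 km
SEC-76→MON-06: c = 0.052790 rad, d = 336.70 km
MON-06→BH-76: c = 0.178651 rad, d = 1139.43 km
Total = 751.68 + 336.70 + 1139.43 = 2227.81 km

2228 km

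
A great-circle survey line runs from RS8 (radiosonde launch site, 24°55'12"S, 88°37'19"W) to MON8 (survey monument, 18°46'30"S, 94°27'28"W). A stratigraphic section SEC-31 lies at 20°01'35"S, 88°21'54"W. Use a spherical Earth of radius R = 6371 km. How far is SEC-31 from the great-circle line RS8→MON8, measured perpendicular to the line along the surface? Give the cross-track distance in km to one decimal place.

387.3 km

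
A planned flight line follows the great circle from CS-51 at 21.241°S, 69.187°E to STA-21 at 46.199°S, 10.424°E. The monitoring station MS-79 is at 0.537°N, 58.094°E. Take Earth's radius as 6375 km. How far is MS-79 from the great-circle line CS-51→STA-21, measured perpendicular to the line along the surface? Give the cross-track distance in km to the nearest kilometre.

2613 km

δ₁₃ = central angle CS-51→MS-79 = 0.424573 rad  (haversine)
θ₁₃ = bearing CS-51→MS-79 = 332.157°,  θ₁₂ = bearing CS-51→STA-21 = 227.480°
dₓₜ = R·arcsin(sin δ₁₃ · sin(θ₁₃ − θ₁₂)) = 6375·arcsin(0.41193·sin(104.677°)) = 2612.926 km
|dₓₜ| = 2612.926 km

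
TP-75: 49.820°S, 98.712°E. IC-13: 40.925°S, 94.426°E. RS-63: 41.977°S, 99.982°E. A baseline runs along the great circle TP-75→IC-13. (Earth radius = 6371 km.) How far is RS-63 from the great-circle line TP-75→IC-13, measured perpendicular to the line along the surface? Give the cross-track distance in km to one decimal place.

399.4 km

δ₁₃ = central angle TP-75→RS-63 = 0.137747 rad  (haversine)
θ₁₃ = bearing TP-75→RS-63 = 6.892°,  θ₁₂ = bearing TP-75→IC-13 = 339.744°
dₓₜ = R·arcsin(sin δ₁₃ · sin(θ₁₃ − θ₁₂)) = 6371·arcsin(0.13731·sin(-332.852°)) = 399.433 km
|dₓₜ| = 399.433 km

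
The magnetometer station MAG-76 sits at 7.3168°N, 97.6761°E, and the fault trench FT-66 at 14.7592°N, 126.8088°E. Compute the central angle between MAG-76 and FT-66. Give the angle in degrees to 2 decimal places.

Δφ = 7.4424°,  Δλ = 29.1327°
a = sin²(Δφ/2) + cos φ₁ cos φ₂ sin²(Δλ/2) = 0.064880
c = 2·arcsin(√a) = 0.515106 rad = 29.5134°

29.51°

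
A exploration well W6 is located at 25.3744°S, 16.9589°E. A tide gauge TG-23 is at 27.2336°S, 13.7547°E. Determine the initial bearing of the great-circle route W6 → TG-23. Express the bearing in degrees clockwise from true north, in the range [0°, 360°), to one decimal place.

Δλ = -3.2042°
y = sin Δλ · cos φ₂ = -0.049699
x = cos φ₁ sin φ₂ − sin φ₁ cos φ₂ cos Δλ = -0.033039
θ = atan2(y, x) = -123.6155° → 236.3845° (mod 360°)

236.4°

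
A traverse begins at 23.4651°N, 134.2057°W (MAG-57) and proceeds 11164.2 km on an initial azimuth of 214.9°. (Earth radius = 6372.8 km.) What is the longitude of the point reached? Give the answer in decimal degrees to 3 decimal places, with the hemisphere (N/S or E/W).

151.293°E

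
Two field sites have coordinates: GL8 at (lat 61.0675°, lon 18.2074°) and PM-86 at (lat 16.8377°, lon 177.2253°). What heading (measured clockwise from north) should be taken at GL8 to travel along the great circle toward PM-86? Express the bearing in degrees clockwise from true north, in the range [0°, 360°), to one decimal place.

20.4°

Δλ = 159.0179°
y = sin Δλ · cos φ₂ = 0.342725
x = cos φ₁ sin φ₂ − sin φ₁ cos φ₂ cos Δλ = 0.922258
θ = atan2(y, x) = 20.3858° → 20.3858° (mod 360°)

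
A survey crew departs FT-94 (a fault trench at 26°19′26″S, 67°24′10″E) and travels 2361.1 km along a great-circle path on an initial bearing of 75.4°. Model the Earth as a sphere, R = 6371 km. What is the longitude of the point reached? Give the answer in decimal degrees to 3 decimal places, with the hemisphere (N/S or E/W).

89.210°E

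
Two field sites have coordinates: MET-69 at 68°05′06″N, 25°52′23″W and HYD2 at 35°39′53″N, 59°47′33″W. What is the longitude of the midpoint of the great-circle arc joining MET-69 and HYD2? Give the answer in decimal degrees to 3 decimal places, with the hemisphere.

49.278°W

MET-69: φ = +68.08500°, λ = -25.87306°
HYD2: φ = +35.66472°, λ = -59.79250°
Bx = cos φ₂ cos Δλ = 0.674184,  By = cos φ₂ sin Δλ = -0.453365
φₘ = atan2(sin φ₁ + sin φ₂, √((cos φ₁ + Bx)² + By²)) = 52.93069°
λₘ = λ₁ + atan2(By, cos φ₁ + Bx) = -49.27804°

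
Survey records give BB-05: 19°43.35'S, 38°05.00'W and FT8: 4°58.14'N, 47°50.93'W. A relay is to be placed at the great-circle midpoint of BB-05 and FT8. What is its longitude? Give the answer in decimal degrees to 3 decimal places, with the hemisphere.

43.105°W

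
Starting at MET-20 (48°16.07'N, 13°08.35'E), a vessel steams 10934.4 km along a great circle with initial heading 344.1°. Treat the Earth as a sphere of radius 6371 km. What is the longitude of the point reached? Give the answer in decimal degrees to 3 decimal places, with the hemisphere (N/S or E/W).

148.286°W

MET-20: φ = +48.26783°, λ = +13.13917°
δ = d/R = 10934.4/6371 = 1.716277 rad
φ₂ = arcsin(sin φ₁ cos δ + cos φ₁ sin δ cos θ)
   = arcsin(0.74626·-0.14497 + 0.66565·0.98944·0.96174) = 31.68410°
λ₂ = λ₁ + atan2(sin θ sin δ cos φ₁, cos δ − sin φ₁ sin φ₂) = -148.28608°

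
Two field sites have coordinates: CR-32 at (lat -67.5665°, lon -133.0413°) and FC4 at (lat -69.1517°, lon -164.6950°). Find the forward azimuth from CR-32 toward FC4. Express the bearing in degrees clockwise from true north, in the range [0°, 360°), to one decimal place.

Δλ = -31.6537°
y = sin Δλ · cos φ₂ = -0.186768
x = cos φ₁ sin φ₂ − sin φ₁ cos φ₂ cos Δλ = -0.076601
θ = atan2(y, x) = -112.3006° → 247.6994° (mod 360°)

247.7°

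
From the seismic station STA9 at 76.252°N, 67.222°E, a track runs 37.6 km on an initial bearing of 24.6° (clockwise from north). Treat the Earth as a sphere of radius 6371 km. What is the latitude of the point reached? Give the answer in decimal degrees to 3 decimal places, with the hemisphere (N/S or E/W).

δ = d/R = 37.6/6371 = 0.005902 rad
φ₂ = arcsin(sin φ₁ cos δ + cos φ₁ sin δ cos θ)
   = arcsin(0.97135·0.99998 + 0.23765·0.00590·0.90924) = 76.55873°
λ₂ = λ₁ + atan2(sin θ sin δ cos φ₁, cos δ − sin φ₁ sin φ₂) = 67.82758°

76.559°N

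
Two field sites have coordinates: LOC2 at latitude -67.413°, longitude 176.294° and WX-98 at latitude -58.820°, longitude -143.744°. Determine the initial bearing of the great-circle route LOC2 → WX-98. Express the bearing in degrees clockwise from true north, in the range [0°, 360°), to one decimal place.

83.5°

Δλ = 39.9620°
y = sin Δλ · cos φ₂ = 0.332526
x = cos φ₁ sin φ₂ − sin φ₁ cos φ₂ cos Δλ = 0.037783
θ = atan2(y, x) = 83.5175° → 83.5175° (mod 360°)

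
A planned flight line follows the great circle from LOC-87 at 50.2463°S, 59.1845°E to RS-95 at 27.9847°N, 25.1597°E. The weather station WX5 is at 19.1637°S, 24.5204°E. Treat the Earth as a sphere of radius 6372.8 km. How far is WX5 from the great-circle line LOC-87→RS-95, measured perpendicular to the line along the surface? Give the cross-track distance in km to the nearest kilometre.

1767 km

δ₁₃ = central angle LOC-87→WX5 = 0.723935 rad  (haversine)
θ₁₃ = bearing LOC-87→WX5 = 305.793°,  θ₁₂ = bearing LOC-87→RS-95 = 330.199°
dₓₜ = R·arcsin(sin δ₁₃ · sin(θ₁₃ − θ₁₂)) = 6372.8·arcsin(0.66234·sin(-24.406°)) = -1766.618 km
|dₓₜ| = 1766.618 km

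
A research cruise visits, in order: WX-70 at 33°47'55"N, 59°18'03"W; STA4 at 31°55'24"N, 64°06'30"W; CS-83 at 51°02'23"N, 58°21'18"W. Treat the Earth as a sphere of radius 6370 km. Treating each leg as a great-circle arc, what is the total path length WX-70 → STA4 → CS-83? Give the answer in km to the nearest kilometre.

WX-70: φ = +33.79861°, λ = -59.30083°
STA4: φ = +31.92333°, λ = -64.10833°
CS-83: φ = +51.03972°, λ = -58.35500°
WX-70→STA4: c = 0.077698 rad, d = 494.93 km
STA4→CS-83: c = 0.341758 rad, d = 2177.00 km
Total = 494.93 + 2177.00 = 2671.93 km

2672 km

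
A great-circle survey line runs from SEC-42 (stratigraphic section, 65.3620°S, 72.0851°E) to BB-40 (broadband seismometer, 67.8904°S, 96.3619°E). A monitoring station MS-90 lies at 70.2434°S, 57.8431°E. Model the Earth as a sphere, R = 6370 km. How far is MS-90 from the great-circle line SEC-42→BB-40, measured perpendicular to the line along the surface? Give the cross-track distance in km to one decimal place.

774.1 km

δ₁₃ = central angle SEC-42→MS-90 = 0.126243 rad  (haversine)
θ₁₃ = bearing SEC-42→MS-90 = 221.337°,  θ₁₂ = bearing SEC-42→BB-40 = 115.668°
dₓₜ = R·arcsin(sin δ₁₃ · sin(θ₁₃ − θ₁₂)) = 6370·arcsin(0.12591·sin(105.669°)) = 774.133 km
|dₓₜ| = 774.133 km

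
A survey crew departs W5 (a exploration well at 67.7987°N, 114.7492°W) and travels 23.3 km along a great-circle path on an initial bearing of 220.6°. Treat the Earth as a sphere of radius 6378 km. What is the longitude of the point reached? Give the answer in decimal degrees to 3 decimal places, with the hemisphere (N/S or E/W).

δ = d/R = 23.3/6378 = 0.003653 rad
φ₂ = arcsin(sin φ₁ cos δ + cos φ₁ sin δ cos θ)
   = arcsin(0.92586·0.99999 + 0.37786·0.00365·-0.75927) = 67.63938°
λ₂ = λ₁ + atan2(sin θ sin δ cos φ₁, cos δ − sin φ₁ sin φ₂) = -115.10725°

115.107°W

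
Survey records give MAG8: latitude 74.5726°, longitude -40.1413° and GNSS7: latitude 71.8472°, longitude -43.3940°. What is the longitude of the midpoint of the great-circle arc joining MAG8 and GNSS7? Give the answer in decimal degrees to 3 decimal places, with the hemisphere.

41.896°W

Bx = cos φ₂ cos Δλ = 0.311050,  By = cos φ₂ sin Δλ = -0.017677
φₘ = atan2(sin φ₁ + sin φ₂, √((cos φ₁ + Bx)² + By²)) = 73.21624°
λₘ = λ₁ + atan2(By, cos φ₁ + Bx) = -41.89590°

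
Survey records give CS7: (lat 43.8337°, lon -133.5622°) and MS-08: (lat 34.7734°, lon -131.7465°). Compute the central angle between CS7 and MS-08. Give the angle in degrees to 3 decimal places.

9.168°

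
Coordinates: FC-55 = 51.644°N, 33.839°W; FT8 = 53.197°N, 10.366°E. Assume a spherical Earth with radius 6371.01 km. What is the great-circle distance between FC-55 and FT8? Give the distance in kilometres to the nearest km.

Δφ = 1.5530°,  Δλ = 44.2050°
a = sin²(Δφ/2) + cos φ₁ cos φ₂ sin²(Δλ/2) = 0.052814
c = 2·arcsin(√a) = 0.463770 rad = 26.5721°
d = R·c = 6371.01 × 0.463770 = 2954.7 km

2955 km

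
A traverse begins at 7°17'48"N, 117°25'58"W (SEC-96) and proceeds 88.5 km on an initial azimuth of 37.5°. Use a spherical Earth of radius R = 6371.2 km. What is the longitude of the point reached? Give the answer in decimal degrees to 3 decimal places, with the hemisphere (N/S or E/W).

116.944°W

SEC-96: φ = +7.29667°, λ = -117.43278°
δ = d/R = 88.5/6371.2 = 0.013891 rad
φ₂ = arcsin(sin φ₁ cos δ + cos φ₁ sin δ cos θ)
   = arcsin(0.12701·0.99990 + 0.99190·0.01389·0.79335) = 7.92781°
λ₂ = λ₁ + atan2(sin θ sin δ cos φ₁, cos δ − sin φ₁ sin φ₂) = -116.94361°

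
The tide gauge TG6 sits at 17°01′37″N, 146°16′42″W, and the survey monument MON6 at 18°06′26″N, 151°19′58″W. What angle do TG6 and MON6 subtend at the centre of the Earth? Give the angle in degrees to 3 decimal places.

TG6: φ = +17.02694°, λ = -146.27833°
MON6: φ = +18.10722°, λ = -151.33278°
Δφ = 1.0803°,  Δλ = -5.0544°
a = sin²(Δφ/2) + cos φ₁ cos φ₂ sin²(Δλ/2) = 0.001856
c = 2·arcsin(√a) = 0.086186 rad = 4.9381°

4.938°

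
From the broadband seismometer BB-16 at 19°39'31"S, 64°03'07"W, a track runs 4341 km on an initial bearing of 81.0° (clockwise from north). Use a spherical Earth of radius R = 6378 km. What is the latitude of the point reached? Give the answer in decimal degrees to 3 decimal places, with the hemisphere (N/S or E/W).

BB-16: φ = -19.65861°, λ = -64.05194°
δ = d/R = 4341/6378 = 0.680621 rad
φ₂ = arcsin(sin φ₁ cos δ + cos φ₁ sin δ cos θ)
   = arcsin(-0.33642·0.77718 + 0.94171·0.62928·0.15643) = -9.71533°
λ₂ = λ₁ + atan2(sin θ sin δ cos φ₁, cos δ − sin φ₁ sin φ₂) = -24.95963°

9.715°S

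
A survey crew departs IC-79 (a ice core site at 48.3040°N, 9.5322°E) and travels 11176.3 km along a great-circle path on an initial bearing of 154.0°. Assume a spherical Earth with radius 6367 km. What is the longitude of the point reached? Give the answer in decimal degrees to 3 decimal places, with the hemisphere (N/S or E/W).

δ = d/R = 11176.3/6367 = 1.755348 rad
φ₂ = arcsin(sin φ₁ cos δ + cos φ₁ sin δ cos θ)
   = arcsin(0.74668·-0.18351 + 0.66518·0.98302·-0.89879) = -46.44612°
λ₂ = λ₁ + atan2(sin θ sin δ cos φ₁, cos δ − sin φ₁ sin φ₂) = 48.24414°

48.244°E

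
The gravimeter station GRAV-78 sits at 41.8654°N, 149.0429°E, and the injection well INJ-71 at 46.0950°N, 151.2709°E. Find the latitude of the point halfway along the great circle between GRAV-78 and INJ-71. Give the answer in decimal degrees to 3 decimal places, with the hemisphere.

Bx = cos φ₂ cos Δλ = 0.692940,  By = cos φ₂ sin Δλ = 0.026959
φₘ = atan2(sin φ₁ + sin φ₂, √((cos φ₁ + Bx)² + By²)) = 43.98560°
λₘ = λ₁ + atan2(By, cos φ₁ + Bx) = 150.11720°

43.986°N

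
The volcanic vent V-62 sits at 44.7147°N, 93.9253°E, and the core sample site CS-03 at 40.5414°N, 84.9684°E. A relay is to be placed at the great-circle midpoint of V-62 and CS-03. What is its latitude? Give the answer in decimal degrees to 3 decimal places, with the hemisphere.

Bx = cos φ₂ cos Δλ = 0.750670,  By = cos φ₂ sin Δλ = -0.118316
φₘ = atan2(sin φ₁ + sin φ₂, √((cos φ₁ + Bx)² + By²)) = 42.71526°
λₘ = λ₁ + atan2(By, cos φ₁ + Bx) = 89.29635°

42.715°N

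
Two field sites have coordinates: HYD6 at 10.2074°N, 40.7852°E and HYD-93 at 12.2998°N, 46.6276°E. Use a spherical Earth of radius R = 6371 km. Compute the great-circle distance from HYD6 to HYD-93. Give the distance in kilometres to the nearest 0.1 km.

678.3 km

Δφ = 2.0924°,  Δλ = 5.8424°
a = sin²(Δφ/2) + cos φ₁ cos φ₂ sin²(Δλ/2) = 0.002831
c = 2·arcsin(√a) = 0.106460 rad = 6.0997°
d = R·c = 6371 × 0.106460 = 678.3 km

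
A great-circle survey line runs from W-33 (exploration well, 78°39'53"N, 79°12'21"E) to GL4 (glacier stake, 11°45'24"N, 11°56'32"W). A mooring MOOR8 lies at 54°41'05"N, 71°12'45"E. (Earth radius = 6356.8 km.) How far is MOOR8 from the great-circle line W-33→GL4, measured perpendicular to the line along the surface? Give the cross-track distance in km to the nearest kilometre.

W-33: φ = +78.66472°, λ = +79.20583°
GL4: φ = +11.75667°, λ = -11.94222°
MOOR8: φ = +54.68472°, λ = +71.21250°
δ₁₃ = central angle W-33→MOOR8 = 0.421238 rad  (haversine)
θ₁₃ = bearing W-33→MOOR8 = 191.338°,  θ₁₂ = bearing W-33→GL4 = 273.466°
dₓₜ = R·arcsin(sin δ₁₃ · sin(θ₁₃ − θ₁₂)) = 6356.8·arcsin(0.40889·sin(-82.128°)) = -2650.909 km
|dₓₜ| = 2650.909 km

2651 km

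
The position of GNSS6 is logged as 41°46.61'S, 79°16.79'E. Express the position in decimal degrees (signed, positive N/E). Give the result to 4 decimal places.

-41.7768°, +79.2798°

lat: 41.7768° S → -41.7768°
lon: 79.2798° E → +79.2798°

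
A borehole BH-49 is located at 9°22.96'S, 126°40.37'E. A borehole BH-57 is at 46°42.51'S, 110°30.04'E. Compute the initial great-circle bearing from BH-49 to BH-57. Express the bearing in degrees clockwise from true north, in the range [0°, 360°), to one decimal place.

197.4°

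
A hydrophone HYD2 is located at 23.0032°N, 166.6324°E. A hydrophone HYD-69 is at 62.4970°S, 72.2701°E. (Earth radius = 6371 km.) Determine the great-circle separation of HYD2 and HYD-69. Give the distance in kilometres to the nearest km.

12484 km

Δφ = -85.5002°,  Δλ = -94.3623°
a = sin²(Δφ/2) + cos φ₁ cos φ₂ sin²(Δλ/2) = 0.689476
c = 2·arcsin(√a) = 1.959459 rad = 112.2687°
d = R·c = 6371 × 1.959459 = 12483.7 km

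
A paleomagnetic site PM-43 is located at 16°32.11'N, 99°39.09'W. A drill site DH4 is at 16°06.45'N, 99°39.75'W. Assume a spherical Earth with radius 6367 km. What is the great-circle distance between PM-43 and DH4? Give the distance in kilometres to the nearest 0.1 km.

PM-43: φ = +16.53517°, λ = -99.65150°
DH4: φ = +16.10750°, λ = -99.66250°
Δφ = -0.4277°,  Δλ = -0.0110°
a = sin²(Δφ/2) + cos φ₁ cos φ₂ sin²(Δλ/2) = 0.000014
c = 2·arcsin(√a) = 0.007466 rad = 0.4278°
d = R·c = 6367 × 0.007466 = 47.5 km

47.5 km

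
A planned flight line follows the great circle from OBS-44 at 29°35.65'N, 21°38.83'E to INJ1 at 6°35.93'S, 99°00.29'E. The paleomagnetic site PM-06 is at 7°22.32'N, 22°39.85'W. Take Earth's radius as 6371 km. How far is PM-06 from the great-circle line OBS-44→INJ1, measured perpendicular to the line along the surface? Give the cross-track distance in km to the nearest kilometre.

2473 km

OBS-44: φ = +29.59417°, λ = +21.64717°
INJ1: φ = -6.59883°, λ = +99.00483°
PM-06: φ = +7.37200°, λ = -22.66417°
δ₁₃ = central angle OBS-44→PM-06 = 0.822446 rad  (haversine)
θ₁₃ = bearing OBS-44→PM-06 = 250.975°,  θ₁₂ = bearing OBS-44→INJ1 = 102.072°
dₓₜ = R·arcsin(sin δ₁₃ · sin(θ₁₃ − θ₁₂)) = 6371·arcsin(0.73281·sin(148.903°)) = 2472.982 km
|dₓₜ| = 2472.982 km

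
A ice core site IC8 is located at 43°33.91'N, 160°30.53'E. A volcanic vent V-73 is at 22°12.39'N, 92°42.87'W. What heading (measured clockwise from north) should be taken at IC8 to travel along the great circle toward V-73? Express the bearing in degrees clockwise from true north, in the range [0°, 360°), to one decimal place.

62.7°

IC8: φ = +43.56517°, λ = +160.50883°
V-73: φ = +22.20650°, λ = -92.71450°
Δλ = 106.7767°
y = sin Δλ · cos φ₂ = 0.886422
x = cos φ₁ sin φ₂ − sin φ₁ cos φ₂ cos Δλ = 0.458027
θ = atan2(y, x) = 62.6739° → 62.6739° (mod 360°)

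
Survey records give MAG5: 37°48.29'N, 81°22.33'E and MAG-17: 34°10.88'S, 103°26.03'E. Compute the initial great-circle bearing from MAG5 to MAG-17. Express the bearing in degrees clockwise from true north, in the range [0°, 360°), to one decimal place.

161.2°

MAG5: φ = +37.80483°, λ = +81.37217°
MAG-17: φ = -34.18133°, λ = +103.43383°
Δλ = 22.0617°
y = sin Δλ · cos φ₂ = 0.310724
x = cos φ₁ sin φ₂ − sin φ₁ cos φ₂ cos Δλ = -0.913853
θ = atan2(y, x) = 161.2212° → 161.2212° (mod 360°)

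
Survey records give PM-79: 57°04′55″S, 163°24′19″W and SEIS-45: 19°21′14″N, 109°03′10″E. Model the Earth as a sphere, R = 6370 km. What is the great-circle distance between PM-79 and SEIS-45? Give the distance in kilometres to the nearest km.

11656 km

PM-79: φ = -57.08194°, λ = -163.40528°
SEIS-45: φ = +19.35389°, λ = +109.05278°
Δφ = 76.4358°,  Δλ = -87.5419°
a = sin²(Δφ/2) + cos φ₁ cos φ₂ sin²(Δλ/2) = 0.628102
c = 2·arcsin(√a) = 1.829890 rad = 104.8450°
d = R·c = 6370 × 1.829890 = 11656.4 km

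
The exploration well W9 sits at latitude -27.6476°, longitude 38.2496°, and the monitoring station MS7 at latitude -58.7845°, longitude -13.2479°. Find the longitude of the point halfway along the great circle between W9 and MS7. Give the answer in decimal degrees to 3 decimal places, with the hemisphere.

Bx = cos φ₂ cos Δλ = 0.322641,  By = cos φ₂ sin Δλ = -0.405579
φₘ = atan2(sin φ₁ + sin φ₂, √((cos φ₁ + Bx)² + By²)) = -45.98399°
λₘ = λ₁ + atan2(By, cos φ₁ + Bx) = 19.69699°

19.697°E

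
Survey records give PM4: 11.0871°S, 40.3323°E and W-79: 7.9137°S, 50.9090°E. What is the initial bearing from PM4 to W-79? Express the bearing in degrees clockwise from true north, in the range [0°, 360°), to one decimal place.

74.0°

Δλ = 10.5767°
y = sin Δλ · cos φ₂ = 0.181804
x = cos φ₁ sin φ₂ − sin φ₁ cos φ₂ cos Δλ = 0.052122
θ = atan2(y, x) = 74.0027° → 74.0027° (mod 360°)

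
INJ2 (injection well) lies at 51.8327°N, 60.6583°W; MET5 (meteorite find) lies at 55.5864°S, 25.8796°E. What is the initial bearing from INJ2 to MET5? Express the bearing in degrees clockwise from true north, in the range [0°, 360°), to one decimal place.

Δλ = 86.5379°
y = sin Δλ · cos φ₂ = 0.564131
x = cos φ₁ sin φ₂ − sin φ₁ cos φ₂ cos Δλ = -0.536637
θ = atan2(y, x) = 133.5692° → 133.5692° (mod 360°)

133.6°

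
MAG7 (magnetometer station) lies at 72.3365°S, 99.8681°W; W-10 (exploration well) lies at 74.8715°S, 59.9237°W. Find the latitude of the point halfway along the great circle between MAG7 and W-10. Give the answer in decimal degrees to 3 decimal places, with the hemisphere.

Bx = cos φ₂ cos Δλ = 0.200089,  By = cos φ₂ sin Δλ = 0.167564
φₘ = atan2(sin φ₁ + sin φ₂, √((cos φ₁ + Bx)² + By²)) = -74.53604°
λₘ = λ₁ + atan2(By, cos φ₁ + Bx) = -81.46128°

74.536°S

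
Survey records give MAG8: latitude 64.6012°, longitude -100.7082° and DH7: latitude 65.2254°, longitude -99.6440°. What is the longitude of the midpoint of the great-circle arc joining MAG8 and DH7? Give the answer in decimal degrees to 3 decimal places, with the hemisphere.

100.182°W

Bx = cos φ₂ cos Δλ = 0.418977,  By = cos φ₂ sin Δλ = 0.007783
φₘ = atan2(sin φ₁ + sin φ₂, √((cos φ₁ + Bx)² + By²)) = 64.91425°
λₘ = λ₁ + atan2(By, cos φ₁ + Bx) = -100.18229°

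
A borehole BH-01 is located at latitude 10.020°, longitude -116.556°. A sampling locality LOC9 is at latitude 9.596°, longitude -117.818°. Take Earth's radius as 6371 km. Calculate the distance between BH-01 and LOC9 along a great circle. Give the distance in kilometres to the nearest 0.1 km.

146.1 km

Δφ = -0.4240°,  Δλ = -1.2620°
a = sin²(Δφ/2) + cos φ₁ cos φ₂ sin²(Δλ/2) = 0.000131
c = 2·arcsin(√a) = 0.022931 rad = 1.3138°
d = R·c = 6371 × 0.022931 = 146.1 km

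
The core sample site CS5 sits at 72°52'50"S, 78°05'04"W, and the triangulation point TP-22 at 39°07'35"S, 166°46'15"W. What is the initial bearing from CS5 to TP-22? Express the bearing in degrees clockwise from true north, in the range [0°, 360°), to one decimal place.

CS5: φ = -72.88056°, λ = -78.08444°
TP-22: φ = -39.12639°, λ = -166.77083°
Δλ = -88.6864°
y = sin Δλ · cos φ₂ = -0.775552
x = cos φ₁ sin φ₂ − sin φ₁ cos φ₂ cos Δλ = -0.168758
θ = atan2(y, x) = -102.2760° → 257.7240° (mod 360°)

257.7°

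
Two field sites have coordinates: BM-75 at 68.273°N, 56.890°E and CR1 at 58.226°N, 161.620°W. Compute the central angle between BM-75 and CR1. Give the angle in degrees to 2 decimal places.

50.42°

Δφ = -10.0470°,  Δλ = 141.4900°
a = sin²(Δφ/2) + cos φ₁ cos φ₂ sin²(Δλ/2) = 0.181397
c = 2·arcsin(√a) = 0.879929 rad = 50.4162°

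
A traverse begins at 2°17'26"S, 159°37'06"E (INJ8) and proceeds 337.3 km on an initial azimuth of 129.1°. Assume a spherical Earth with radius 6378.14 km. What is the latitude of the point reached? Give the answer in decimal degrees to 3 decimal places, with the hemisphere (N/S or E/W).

INJ8: φ = -2.29056°, λ = +159.61833°
δ = d/R = 337.3/6378.14 = 0.052884 rad
φ₂ = arcsin(sin φ₁ cos δ + cos φ₁ sin δ cos θ)
   = arcsin(-0.03997·0.99860 + 0.99920·0.05286·-0.63068) = -4.19904°
λ₂ = λ₁ + atan2(sin θ sin δ cos φ₁, cos δ − sin φ₁ sin φ₂) = 161.97566°

4.199°S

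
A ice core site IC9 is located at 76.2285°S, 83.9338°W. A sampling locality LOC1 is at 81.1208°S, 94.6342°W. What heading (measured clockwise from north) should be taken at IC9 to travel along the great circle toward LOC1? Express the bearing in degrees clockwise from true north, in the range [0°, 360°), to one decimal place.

198.1°

Δλ = -10.7004°
y = sin Δλ · cos φ₂ = -0.028659
x = cos φ₁ sin φ₂ − sin φ₁ cos φ₂ cos Δλ = -0.087890
θ = atan2(y, x) = -161.9399° → 198.0601° (mod 360°)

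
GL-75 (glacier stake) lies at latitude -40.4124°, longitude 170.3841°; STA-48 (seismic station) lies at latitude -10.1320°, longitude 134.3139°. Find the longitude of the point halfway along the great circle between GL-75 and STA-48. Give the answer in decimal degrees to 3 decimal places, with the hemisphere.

Bx = cos φ₂ cos Δλ = 0.795691,  By = cos φ₂ sin Δλ = -0.579594
φₘ = atan2(sin φ₁ + sin φ₂, √((cos φ₁ + Bx)² + By²)) = -26.38463°
λₘ = λ₁ + atan2(By, cos φ₁ + Bx) = 149.96736°

149.967°E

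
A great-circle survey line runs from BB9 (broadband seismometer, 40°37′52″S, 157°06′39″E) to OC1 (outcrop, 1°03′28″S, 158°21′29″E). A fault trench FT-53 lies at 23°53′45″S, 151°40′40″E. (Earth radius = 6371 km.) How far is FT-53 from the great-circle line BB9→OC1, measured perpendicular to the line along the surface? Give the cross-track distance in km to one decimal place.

BB9: φ = -40.63111°, λ = +157.11083°
OC1: φ = -1.05778°, λ = +158.35806°
FT-53: φ = -23.89583°, λ = +151.67778°
δ₁₃ = central angle BB9→FT-53 = 0.302723 rad  (haversine)
θ₁₃ = bearing BB9→FT-53 = 343.120°,  θ₁₂ = bearing BB9→OC1 = 1.957°
dₓₜ = R·arcsin(sin δ₁₃ · sin(θ₁₃ − θ₁₂)) = 6371·arcsin(0.29812·sin(341.163°)) = -614.212 km
|dₓₜ| = 614.212 km

614.2 km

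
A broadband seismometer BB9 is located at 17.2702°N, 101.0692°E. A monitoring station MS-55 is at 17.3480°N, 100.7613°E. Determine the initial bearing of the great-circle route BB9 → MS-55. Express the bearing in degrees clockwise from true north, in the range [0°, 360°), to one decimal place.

284.9°

Δλ = -0.3079°
y = sin Δλ · cos φ₂ = -0.005129
x = cos φ₁ sin φ₂ − sin φ₁ cos φ₂ cos Δλ = 0.001362
θ = atan2(y, x) = -75.1299° → 284.8701° (mod 360°)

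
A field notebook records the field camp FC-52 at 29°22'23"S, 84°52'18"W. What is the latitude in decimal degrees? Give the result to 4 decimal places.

29.3731°S

29° + 22′/60 + 23″/3600 = 29 + 0.36667 + 0.00639 = 29.3731°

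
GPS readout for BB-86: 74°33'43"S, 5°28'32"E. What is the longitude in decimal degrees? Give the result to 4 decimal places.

5.4756°E

5° + 28′/60 + 32″/3600 = 5 + 0.46667 + 0.00889 = 5.4756°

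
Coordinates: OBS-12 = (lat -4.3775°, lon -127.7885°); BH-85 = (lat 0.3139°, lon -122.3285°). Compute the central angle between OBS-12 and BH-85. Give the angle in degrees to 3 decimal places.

Δφ = 4.6914°,  Δλ = 5.4600°
a = sin²(Δφ/2) + cos φ₁ cos φ₂ sin²(Δλ/2) = 0.003937
c = 2·arcsin(√a) = 0.125575 rad = 7.1949°

7.195°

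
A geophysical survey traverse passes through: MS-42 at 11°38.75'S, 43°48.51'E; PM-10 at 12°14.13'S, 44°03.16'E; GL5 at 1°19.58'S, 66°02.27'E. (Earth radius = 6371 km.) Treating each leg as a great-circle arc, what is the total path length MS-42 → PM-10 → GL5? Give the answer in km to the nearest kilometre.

2781 km

MS-42: φ = -11.64583°, λ = +43.80850°
PM-10: φ = -12.23550°, λ = +44.05267°
GL5: φ = -1.32633°, λ = +66.03783°
MS-42→PM-10: c = 0.011104 rad, d = 70.74 km
PM-10→GL5: c = 0.425385 rad, d = 2710.12 km
Total = 70.74 + 2710.12 = 2780.87 km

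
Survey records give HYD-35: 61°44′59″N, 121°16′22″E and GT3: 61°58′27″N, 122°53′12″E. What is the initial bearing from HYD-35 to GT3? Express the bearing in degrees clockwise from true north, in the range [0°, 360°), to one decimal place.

72.9°

HYD-35: φ = +61.74972°, λ = +121.27278°
GT3: φ = +61.97417°, λ = +122.88667°
Δλ = 1.6139°
y = sin Δλ · cos φ₂ = 0.013233
x = cos φ₁ sin φ₂ − sin φ₁ cos φ₂ cos Δλ = 0.004081
θ = atan2(y, x) = 72.8591° → 72.8591° (mod 360°)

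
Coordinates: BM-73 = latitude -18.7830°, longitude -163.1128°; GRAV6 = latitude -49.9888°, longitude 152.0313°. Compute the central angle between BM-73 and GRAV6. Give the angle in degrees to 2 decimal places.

Δφ = -31.2058°,  Δλ = -44.8559°
a = sin²(Δφ/2) + cos φ₁ cos φ₂ sin²(Δλ/2) = 0.160945
c = 2·arcsin(√a) = 0.825609 rad = 47.3039°

47.30°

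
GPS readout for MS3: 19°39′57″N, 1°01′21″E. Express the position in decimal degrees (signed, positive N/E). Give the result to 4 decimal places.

+19.6658°, +1.0225°

lat: 19.6658° N → +19.6658°
lon: 1.0225° E → +1.0225°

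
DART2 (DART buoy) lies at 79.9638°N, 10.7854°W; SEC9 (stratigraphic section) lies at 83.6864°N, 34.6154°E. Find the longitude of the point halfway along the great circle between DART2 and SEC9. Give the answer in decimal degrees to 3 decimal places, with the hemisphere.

Bx = cos φ₂ cos Δλ = 0.077215,  By = cos φ₂ sin Δλ = 0.078303
φₘ = atan2(sin φ₁ + sin φ₂, √((cos φ₁ + Bx)² + By²)) = 82.41743°
λₘ = λ₁ + atan2(By, cos φ₁ + Bx) = 6.50917°

6.509°E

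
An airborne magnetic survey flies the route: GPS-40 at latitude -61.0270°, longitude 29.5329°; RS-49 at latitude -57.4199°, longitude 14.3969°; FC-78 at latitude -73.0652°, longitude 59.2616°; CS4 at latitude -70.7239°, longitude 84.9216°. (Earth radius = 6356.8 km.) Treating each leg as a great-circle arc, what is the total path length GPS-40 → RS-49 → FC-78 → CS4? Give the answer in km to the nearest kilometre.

GPS-40→RS-49: c = 0.148662 rad, d = 945.01 km
RS-49→FC-78: c = 0.409623 rad, d = 2603.89 km
FC-78→CS4: c = 0.143776 rad, d = 913.96 km
Total = 945.01 + 2603.89 + 913.96 = 4462.86 km

4463 km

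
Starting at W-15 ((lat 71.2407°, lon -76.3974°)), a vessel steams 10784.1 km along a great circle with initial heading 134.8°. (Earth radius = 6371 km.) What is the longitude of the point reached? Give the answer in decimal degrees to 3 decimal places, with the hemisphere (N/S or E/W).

27.899°W

δ = d/R = 10784.1/6371 = 1.692686 rad
φ₂ = arcsin(sin φ₁ cos δ + cos φ₁ sin δ cos θ)
   = arcsin(0.94688·-0.12159 + 0.32159·0.99258·-0.70463) = -19.88010°
λ₂ = λ₁ + atan2(sin θ sin δ cos φ₁, cos δ − sin φ₁ sin φ₂) = -27.89891°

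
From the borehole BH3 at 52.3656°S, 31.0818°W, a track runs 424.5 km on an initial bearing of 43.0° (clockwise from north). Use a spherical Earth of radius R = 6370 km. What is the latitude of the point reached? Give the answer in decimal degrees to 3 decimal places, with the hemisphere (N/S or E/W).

δ = d/R = 424.5/6370 = 0.066641 rad
φ₂ = arcsin(sin φ₁ cos δ + cos φ₁ sin δ cos θ)
   = arcsin(-0.79192·0.99778 + 0.61062·0.06659·0.73135) = -49.50186°
λ₂ = λ₁ + atan2(sin θ sin δ cos φ₁, cos δ − sin φ₁ sin φ₂) = -27.07175°

49.502°S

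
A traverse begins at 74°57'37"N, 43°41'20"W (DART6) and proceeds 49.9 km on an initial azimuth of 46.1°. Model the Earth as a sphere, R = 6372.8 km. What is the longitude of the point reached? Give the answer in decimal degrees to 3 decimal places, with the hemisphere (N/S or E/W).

42.418°W

DART6: φ = +74.96028°, λ = -43.68889°
δ = d/R = 49.9/6372.8 = 0.007830 rad
φ₂ = arcsin(sin φ₁ cos δ + cos φ₁ sin δ cos θ)
   = arcsin(0.96575·0.99997 + 0.25949·0.00783·0.69340) = 75.26790°
λ₂ = λ₁ + atan2(sin θ sin δ cos φ₁, cos δ − sin φ₁ sin φ₂) = -42.41760°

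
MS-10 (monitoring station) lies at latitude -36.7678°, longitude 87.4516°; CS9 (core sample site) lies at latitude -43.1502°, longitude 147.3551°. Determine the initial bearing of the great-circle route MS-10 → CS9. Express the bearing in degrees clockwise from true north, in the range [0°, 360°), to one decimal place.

117.5°

Δλ = 59.9035°
y = sin Δλ · cos φ₂ = 0.631205
x = cos φ₁ sin φ₂ − sin φ₁ cos φ₂ cos Δλ = -0.328876
θ = atan2(y, x) = 117.5208° → 117.5208° (mod 360°)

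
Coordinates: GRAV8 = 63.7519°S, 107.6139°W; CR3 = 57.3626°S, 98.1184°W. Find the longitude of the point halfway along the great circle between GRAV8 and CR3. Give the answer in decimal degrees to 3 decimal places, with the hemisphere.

102.396°W

Bx = cos φ₂ cos Δλ = 0.531931,  By = cos φ₂ sin Δλ = 0.088972
φₘ = atan2(sin φ₁ + sin φ₂, √((cos φ₁ + Bx)² + By²)) = -60.64065°
λₘ = λ₁ + atan2(By, cos φ₁ + Bx) = -102.39561°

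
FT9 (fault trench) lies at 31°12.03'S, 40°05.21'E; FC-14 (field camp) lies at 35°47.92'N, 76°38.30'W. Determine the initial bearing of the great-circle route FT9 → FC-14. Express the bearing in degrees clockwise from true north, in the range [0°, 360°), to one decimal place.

293.3°

FT9: φ = -31.20050°, λ = +40.08683°
FC-14: φ = +35.79867°, λ = -76.63833°
Δλ = -116.7252°
y = sin Δλ · cos φ₂ = -0.724433
x = cos φ₁ sin φ₂ − sin φ₁ cos φ₂ cos Δλ = 0.311380
θ = atan2(y, x) = -66.7407° → 293.2593° (mod 360°)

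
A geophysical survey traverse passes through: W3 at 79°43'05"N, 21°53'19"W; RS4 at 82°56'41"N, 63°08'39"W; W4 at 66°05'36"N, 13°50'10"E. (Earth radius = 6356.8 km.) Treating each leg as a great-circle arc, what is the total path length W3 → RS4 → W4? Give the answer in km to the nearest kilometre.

3338 km

W3: φ = +79.71806°, λ = -21.88861°
RS4: φ = +82.94472°, λ = -63.14417°
W4: φ = +66.09333°, λ = +13.83611°
W3→RS4: c = 0.118622 rad, d = 754.05 km
RS4→W4: c = 0.406531 rad, d = 2584.23 km
Total = 754.05 + 2584.23 = 3338.29 km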